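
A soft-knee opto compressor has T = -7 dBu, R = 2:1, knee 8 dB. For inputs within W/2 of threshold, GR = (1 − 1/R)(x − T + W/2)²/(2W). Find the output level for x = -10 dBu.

-10.03125 dBu

x − T + W/2 = -10 − (-7) + 4 = 1.
GR = (1 − 1/2) × 1² / 16 = 0.5 × 1 / 16 = 0.03125 dB.
Output = -10 − 0.03125 = -10.03125 dBu.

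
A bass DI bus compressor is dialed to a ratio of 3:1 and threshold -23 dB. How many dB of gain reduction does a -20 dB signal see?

-20 dB exceeds the threshold by 3 dB.
A 3:1 ratio leaves 1 dB of that excess.
GR = overshoot in − overshoot out = 3 − 1 = 2 dB.

2 dB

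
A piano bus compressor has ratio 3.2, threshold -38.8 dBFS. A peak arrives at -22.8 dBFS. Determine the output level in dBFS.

The input is 16 dB above the -38.8 dBFS threshold.
At 3.2:1 the overshoot is divided by 3.2, leaving 5 dB above threshold.
Output = -38.8 + 5 = -33.8 dBFS.

-33.8 dBFS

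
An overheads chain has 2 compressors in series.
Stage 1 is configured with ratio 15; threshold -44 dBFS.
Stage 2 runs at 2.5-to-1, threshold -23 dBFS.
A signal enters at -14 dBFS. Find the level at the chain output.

Stage 1: -14 dBFS is 30 dB over -44 dBFS; at 15:1 that becomes 2 dB over, giving -42 dBFS.
Stage 2: below threshold (-42 ≤ -23); passes unchanged; output -42 dBFS.

-42 dBFS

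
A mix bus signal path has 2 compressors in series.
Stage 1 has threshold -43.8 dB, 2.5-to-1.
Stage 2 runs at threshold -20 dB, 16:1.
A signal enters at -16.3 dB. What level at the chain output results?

-32.8 dB

Stage 1: -16.3 dB is 27.5 dB over -43.8 dB; at 2.5:1 that becomes 11 dB over, giving -32.8 dB.
Stage 2: -32.8 dB is at or below the -20 dB threshold — no compression; output -32.8 dB.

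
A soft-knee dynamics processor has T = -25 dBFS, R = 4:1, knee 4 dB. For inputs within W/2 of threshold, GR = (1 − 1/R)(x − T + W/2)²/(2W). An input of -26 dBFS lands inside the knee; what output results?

x − T + W/2 = -26 − (-25) + 2 = 1.
GR = (1 − 1/4) × 1² / 8 = 0.75 × 1 / 8 = 0.09375 dB.
Output = -26 − 0.09375 = -26.09375 dBFS.

-26.09375 dBFS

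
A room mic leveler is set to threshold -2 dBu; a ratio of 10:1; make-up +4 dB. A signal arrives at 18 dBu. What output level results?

4 dBu

Overshoot: 18 − (-2) = 20 dB.
The 20 dB excess becomes 2 dB after 10:1 reduction.
Output = -2 + 2 = 0 dBu; make-up adds 4 dB, giving 4 dBu.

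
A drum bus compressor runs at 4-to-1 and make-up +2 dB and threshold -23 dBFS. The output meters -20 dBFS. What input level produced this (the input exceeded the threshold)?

-19 dBFS

Remove make-up: -20 − 2 = -22 dBFS.
That's 1 dB above the -23 dBFS threshold.
Input overshoot = R × output overshoot = 4 dB → input = -23 + 4 = -19 dBFS.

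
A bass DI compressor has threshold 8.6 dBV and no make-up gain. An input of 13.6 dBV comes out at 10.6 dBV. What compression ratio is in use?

Input overshoot = 13.6 − 8.6 = 5 dB; output overshoot = 10.6 − 8.6 = 2 dB.
Ratio = 5 / 2 = 2.5.

2.5:1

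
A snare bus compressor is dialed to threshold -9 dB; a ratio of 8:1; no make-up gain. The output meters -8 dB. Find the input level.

-1 dB

Post-compression overshoot = -8 − (-9) = 1 dB.
Undo the ratio: input overshoot = 1 × 8 = 8 dB, giving input = -1 dB.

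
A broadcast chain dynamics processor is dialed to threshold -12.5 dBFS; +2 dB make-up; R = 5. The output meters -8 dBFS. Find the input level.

Before make-up, the level was -8 − 2 = -10 dBFS.
That's 2.5 dB above the -12.5 dBFS threshold.
Before 5:1 compression the overshoot was 2.5 × 5 = 12.5 dB, so input = -12.5 + 12.5 = 0 dBFS.

0 dBFS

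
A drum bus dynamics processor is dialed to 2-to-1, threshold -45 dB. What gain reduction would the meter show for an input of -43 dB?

The signal is 2 dB above threshold.
After 2:1 compression the overshoot becomes 2/2 = 1 dB.
So the signal is attenuated by 2 − 1 = 1 dB.

1 dB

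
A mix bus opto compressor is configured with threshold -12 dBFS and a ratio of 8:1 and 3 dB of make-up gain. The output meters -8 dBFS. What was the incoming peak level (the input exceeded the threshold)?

-4 dBFS

Remove make-up: -8 − 3 = -11 dBFS.
Post-compression overshoot = -11 − (-12) = 1 dB.
Undo the ratio: input overshoot = 1 × 8 = 8 dB, giving input = -4 dBFS.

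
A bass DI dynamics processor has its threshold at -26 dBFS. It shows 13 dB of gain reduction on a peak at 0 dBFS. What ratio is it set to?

2:1

Input overshoot = 0 − (-26) = 26 dB.
Output overshoot = 26 − 13 = 13 dB.
Ratio = input overshoot / output overshoot = 26 / 13 = 2.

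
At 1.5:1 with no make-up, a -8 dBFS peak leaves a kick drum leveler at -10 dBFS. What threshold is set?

Input is 6 dB above T (since output overshoot × R = input overshoot: (-10 − T)·1.5 = -8 − T gives T = -14 dBFS).
Check: -14 + (-8 − (-14))/1.5 = -14 + 4 = -10 dBFS. ✓

-14 dBFS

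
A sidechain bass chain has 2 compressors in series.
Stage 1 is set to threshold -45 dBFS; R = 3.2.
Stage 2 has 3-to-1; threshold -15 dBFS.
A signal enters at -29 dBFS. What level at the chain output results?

-40 dBFS

Stage 1: 16 dB above -45 dBFS, reduced 3.2:1 to 5 dB above → -40 dBFS.
Stage 2: -40 dBFS is at or below the -15 dBFS threshold — no compression; output -40 dBFS.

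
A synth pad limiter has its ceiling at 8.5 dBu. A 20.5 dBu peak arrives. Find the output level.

A brickwall limiter is an ∞:1 compressor: any input above the ceiling is clamped to 8.5 dBu.

8.5 dBu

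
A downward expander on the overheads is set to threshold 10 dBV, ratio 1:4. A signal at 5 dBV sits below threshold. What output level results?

-10 dBV

The input is 5 dB below the 10 dBV threshold.
A 1:4 expander multiplies undershoot by 4: 5 × 4 = 20 dB below threshold.
Output = 10 − 20 = -10 dBV.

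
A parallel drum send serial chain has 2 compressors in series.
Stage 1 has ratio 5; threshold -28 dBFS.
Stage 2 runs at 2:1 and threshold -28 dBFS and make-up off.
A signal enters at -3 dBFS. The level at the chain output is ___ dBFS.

-25.5 dBFS

Stage 1: 25 dB above -28 dBFS, reduced 5:1 to 5 dB above → -23 dBFS.
Stage 2: overshoot 5 dB → 5/2 = 2.5 dB → -25.5 dBFS.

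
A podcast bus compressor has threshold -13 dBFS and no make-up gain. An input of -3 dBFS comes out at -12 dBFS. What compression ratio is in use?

Input overshoot = -3 − (-13) = 10 dB; output overshoot = -12 − (-13) = 1 dB.
Ratio = 10 / 1 = 10.

10:1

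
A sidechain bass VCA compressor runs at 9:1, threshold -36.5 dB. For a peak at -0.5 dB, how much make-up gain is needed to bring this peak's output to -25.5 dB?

7 dB

Without make-up, output = threshold + overshoot/9 = -36.5 + 4 = -32.5 dB.
Gap to target: 7 dB.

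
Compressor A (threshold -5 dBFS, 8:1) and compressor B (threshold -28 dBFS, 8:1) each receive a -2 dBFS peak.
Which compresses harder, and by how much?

A: GR = 3 − 3/8 = 2.625 dB.
B: GR = 26 − 26/8 = 22.75 dB.
B reduces 20.125 dB more.

B, by 20.125 dB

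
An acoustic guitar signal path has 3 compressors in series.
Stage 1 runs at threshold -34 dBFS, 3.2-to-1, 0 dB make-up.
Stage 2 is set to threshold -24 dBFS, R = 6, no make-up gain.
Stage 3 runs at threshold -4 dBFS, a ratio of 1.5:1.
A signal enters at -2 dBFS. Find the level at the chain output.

Stage 1: overshoot 32 dB → 32/3.2 = 10 dB → -24 dBFS.
Stage 2: -24 dBFS is at or below the -24 dBFS threshold — no compression; output -24 dBFS.
Stage 3: below threshold (-24 ≤ -4); passes unchanged; output -24 dBFS.

-24 dBFS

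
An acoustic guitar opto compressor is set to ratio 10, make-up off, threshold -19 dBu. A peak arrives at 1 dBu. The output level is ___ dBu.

Overshoot: 1 − (-19) = 20 dB.
The 20 dB excess becomes 2 dB after 10:1 reduction.
Output = -19 + 2 = -17 dBu.

-17 dBu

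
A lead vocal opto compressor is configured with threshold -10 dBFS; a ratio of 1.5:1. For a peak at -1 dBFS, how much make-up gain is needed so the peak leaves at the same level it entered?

3 dB

The peak compresses to -10 + 9/1.5 = -4 dBFS.
To reach -1 dBFS requires -1 − (-4) = 3 dB of make-up.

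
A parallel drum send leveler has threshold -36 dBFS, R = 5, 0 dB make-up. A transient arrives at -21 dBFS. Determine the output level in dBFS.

-33 dBFS

Overshoot: -21 − (-36) = 15 dB.
At 5:1 the overshoot is divided by 5, leaving 3 dB above threshold.
Output = -36 + 3 = -33 dBFS.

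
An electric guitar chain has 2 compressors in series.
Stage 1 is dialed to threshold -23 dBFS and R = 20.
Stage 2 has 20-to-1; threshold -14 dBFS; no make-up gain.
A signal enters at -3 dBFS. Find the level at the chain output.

Stage 1: overshoot 20 dB → 20/20 = 1 dB → -22 dBFS.
Stage 2: below threshold (-22 ≤ -14); passes unchanged; output -22 dBFS.

-22 dBFS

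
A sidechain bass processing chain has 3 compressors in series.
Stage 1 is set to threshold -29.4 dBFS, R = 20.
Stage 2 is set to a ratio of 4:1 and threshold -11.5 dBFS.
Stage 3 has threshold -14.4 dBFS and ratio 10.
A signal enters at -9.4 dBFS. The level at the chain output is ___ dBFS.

Stage 1: -9.4 dBFS is 20 dB over -29.4 dBFS; at 20:1 that becomes 1 dB over, giving -28.4 dBFS.
Stage 2: below threshold (-28.4 ≤ -11.5); passes unchanged; output -28.4 dBFS.
Stage 3: below threshold (-28.4 ≤ -14.4); passes unchanged; output -28.4 dBFS.

-28.4 dBFS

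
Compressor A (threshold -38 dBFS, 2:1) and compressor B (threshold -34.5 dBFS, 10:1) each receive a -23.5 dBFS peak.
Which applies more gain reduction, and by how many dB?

B, by 2.65 dB

A: overshoot 14.5 dB → output overshoot 7.25 dB → GR 7.25 dB.
B: overshoot 11 dB → output overshoot 1.1 dB → GR 9.9 dB.
Difference: 2.65 dB in favour of B.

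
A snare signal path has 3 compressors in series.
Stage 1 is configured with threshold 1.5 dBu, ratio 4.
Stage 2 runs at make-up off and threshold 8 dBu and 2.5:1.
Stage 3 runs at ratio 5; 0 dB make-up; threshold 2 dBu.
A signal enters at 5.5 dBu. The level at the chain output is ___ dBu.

Stage 1: 4 dB above 1.5 dBu, reduced 4:1 to 1 dB above → 2.5 dBu.
Stage 2: below threshold (2.5 ≤ 8); passes unchanged; output 2.5 dBu.
Stage 3: 2.5 dBu is 0.5 dB over 2 dBu; at 5:1 that becomes 0.1 dB over, giving 2.1 dBu.

2.1 dBu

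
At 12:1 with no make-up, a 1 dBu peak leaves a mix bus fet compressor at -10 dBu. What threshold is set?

Input is 12 dB above T (since output overshoot × R = input overshoot: (-10 − T)·12 = 1 − T gives T = -11 dBu).
Check: -11 + (1 − (-11))/12 = -11 + 1 = -10 dBu. ✓

-11 dBu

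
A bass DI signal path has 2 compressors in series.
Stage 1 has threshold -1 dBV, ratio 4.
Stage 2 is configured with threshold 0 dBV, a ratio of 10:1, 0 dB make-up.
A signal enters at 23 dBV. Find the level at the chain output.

0.5 dBV

Stage 1: 24 dB above -1 dBV, reduced 4:1 to 6 dB above → 5 dBV.
Stage 2: overshoot 5 dB → 5/10 = 0.5 dB → 0.5 dBV.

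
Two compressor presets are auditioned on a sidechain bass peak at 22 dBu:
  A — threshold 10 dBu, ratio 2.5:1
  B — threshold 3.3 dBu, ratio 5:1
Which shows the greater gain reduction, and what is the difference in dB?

A: 12 dB over, compressed to 4.8 dB over, so 7.2 dB of GR.
B: 18.7 dB over, compressed to 3.74 dB over, so 14.96 dB of GR.
Difference: 7.76 dB in favour of B.

B, by 7.76 dB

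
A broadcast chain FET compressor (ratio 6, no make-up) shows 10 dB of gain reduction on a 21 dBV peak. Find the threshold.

9 dBV

Let T be the threshold. Output overshoot = (input overshoot)/R, so 11 − T = (21 − T)/6.
6·(11 − T) = 21 − T → 5·T = 66 − 21 = 45.
T = 45/5 = 9 dBV.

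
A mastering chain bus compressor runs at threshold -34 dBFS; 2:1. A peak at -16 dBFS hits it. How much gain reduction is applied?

9 dB

Overshoot = -16 − (-34) = 18 dB.
A 2:1 ratio leaves 9 dB of that excess.
GR = overshoot in − overshoot out = 18 − 9 = 9 dB.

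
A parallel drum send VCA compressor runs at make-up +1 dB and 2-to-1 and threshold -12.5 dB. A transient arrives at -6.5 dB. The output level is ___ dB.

The input is 6 dB above the -12.5 dB threshold.
2:1 compression reduces that to 6/2 = 3 dB over.
Output = -12.5 + 3 = -9.5 dB; make-up adds 1 dB, giving -8.5 dB.

-8.5 dB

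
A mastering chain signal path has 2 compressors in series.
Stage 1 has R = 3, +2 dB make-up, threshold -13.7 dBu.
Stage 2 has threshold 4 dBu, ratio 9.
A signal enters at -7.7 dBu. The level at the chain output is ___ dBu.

Stage 1: 6 dB above -13.7 dBu, reduced 3:1 to 2 dB above → -11.7 dBu; +2 dB make-up → -9.7 dBu.
Stage 2: below threshold (-9.7 ≤ 4); passes unchanged; output -9.7 dBu.

-9.7 dBu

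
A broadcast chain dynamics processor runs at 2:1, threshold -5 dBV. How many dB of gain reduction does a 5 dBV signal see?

Overshoot = 5 − (-5) = 10 dB.
After 2:1 compression the overshoot becomes 10/2 = 5 dB.
So the signal is attenuated by 10 − 5 = 5 dB.

5 dB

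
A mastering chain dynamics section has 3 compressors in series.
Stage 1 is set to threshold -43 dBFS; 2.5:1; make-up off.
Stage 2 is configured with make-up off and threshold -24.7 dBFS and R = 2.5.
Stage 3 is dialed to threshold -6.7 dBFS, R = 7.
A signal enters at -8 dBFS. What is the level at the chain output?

Stage 1: overshoot 35 dB → 35/2.5 = 14 dB → -29 dBFS.
Stage 2: below threshold (-29 ≤ -24.7); passes unchanged; output -29 dBFS.
Stage 3: -29 dBFS is at or below the -6.7 dBFS threshold — no compression; output -29 dBFS.

-29 dBFS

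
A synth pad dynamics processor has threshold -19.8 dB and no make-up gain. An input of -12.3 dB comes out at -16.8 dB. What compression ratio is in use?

Input overshoot = -12.3 − (-19.8) = 7.5 dB; output overshoot = -16.8 − (-19.8) = 3 dB.
Ratio = 7.5 / 3 = 2.5.

2.5:1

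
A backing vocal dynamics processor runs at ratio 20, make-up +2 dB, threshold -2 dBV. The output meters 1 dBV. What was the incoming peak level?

18 dBV

Before make-up, the level was 1 − 2 = -1 dBV.
That's 1 dB above the -2 dBV threshold.
Before 20:1 compression the overshoot was 1 × 20 = 20 dB, so input = -2 + 20 = 18 dBV.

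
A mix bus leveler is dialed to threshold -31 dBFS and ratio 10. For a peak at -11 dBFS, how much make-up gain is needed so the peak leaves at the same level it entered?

The peak compresses to -31 + 20/10 = -29 dBFS.
To reach -11 dBFS requires -11 − (-29) = 18 dB of make-up.

18 dB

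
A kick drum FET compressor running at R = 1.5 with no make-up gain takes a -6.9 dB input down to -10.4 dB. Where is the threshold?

-17.4 dB

Input is 10.5 dB above T (since output overshoot × R = input overshoot: (-10.4 − T)·1.5 = -6.9 − T gives T = -17.4 dB).
Check: -17.4 + (-6.9 − (-17.4))/1.5 = -17.4 + 7 = -10.4 dB. ✓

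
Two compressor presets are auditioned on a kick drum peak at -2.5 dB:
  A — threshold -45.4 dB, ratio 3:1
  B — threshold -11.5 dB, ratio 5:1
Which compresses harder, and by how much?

A, by 21.4 dB

A: overshoot 42.9 dB → output overshoot 14.3 dB → GR 28.6 dB.
B: overshoot 9 dB → output overshoot 1.8 dB → GR 7.2 dB.
A reduces 21.4 dB more.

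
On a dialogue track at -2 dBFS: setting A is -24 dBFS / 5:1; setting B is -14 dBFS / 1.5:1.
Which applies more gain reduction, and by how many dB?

A: GR = 22 − 22/5 = 17.6 dB.
B: GR = 12 − 12/1.5 = 4 dB.
A applies 13.6 dB more gain reduction.

A, by 13.6 dB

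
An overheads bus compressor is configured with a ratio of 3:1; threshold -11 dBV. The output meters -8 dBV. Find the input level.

-2 dBV

That's 3 dB above the -11 dBV threshold.
Input overshoot = R × output overshoot = 9 dB → input = -11 + 9 = -2 dBV.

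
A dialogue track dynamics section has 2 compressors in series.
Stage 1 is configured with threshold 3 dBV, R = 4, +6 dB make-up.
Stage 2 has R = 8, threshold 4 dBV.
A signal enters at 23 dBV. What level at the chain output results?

5.25 dBV

Stage 1: overshoot 20 dB → 20/4 = 5 dB → 8 dBV; +6 dB make-up → 14 dBV.
Stage 2: overshoot 10 dB → 10/8 = 1.25 dB → 5.25 dBV.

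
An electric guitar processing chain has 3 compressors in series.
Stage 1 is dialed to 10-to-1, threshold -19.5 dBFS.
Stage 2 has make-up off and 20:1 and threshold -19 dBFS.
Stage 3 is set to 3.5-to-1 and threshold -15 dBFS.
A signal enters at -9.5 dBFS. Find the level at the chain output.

Stage 1: overshoot 10 dB → 10/10 = 1 dB → -18.5 dBFS.
Stage 2: 0.5 dB above -19 dBFS, reduced 20:1 to 0.025 dB above → -18.975 dBFS.
Stage 3: -18.975 dBFS ≤ -15 dBFS, so stage 3 doesn't engage; output -18.975 dBFS.

-18.975 dBFS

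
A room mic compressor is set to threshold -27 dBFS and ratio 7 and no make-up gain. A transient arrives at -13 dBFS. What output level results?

-25 dBFS

Overshoot: -13 − (-27) = 14 dB.
The 14 dB excess becomes 2 dB after 7:1 reduction.
So the level is -27 + 2 = -25 dBFS.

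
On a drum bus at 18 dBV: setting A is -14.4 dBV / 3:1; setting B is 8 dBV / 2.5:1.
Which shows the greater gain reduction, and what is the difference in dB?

A: GR = 32.4 − 32.4/3 = 21.6 dB.
B: GR = 10 − 10/2.5 = 6 dB.
A applies 15.6 dB more gain reduction.

A, by 15.6 dB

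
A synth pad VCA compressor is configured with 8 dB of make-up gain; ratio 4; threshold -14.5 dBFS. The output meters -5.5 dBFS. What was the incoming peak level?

-10.5 dBFS

Stripping the +8 dB make-up gives -13.5 dBFS at the gain stage.
That's 1 dB above the -14.5 dBFS threshold.
Before 4:1 compression the overshoot was 1 × 4 = 4 dB, so input = -14.5 + 4 = -10.5 dBFS.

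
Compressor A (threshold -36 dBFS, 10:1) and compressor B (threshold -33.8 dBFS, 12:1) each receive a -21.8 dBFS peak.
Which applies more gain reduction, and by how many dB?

A, by 1.78 dB

A: 14.2 dB over, compressed to 1.42 dB over, so 12.78 dB of GR.
B: 12 dB over, compressed to 1 dB over, so 11 dB of GR.
Difference: 1.78 dB in favour of A.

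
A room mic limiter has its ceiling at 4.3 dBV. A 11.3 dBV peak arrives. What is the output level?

At ∞:1, everything above 4.3 dBV is held at the ceiling.

4.3 dBV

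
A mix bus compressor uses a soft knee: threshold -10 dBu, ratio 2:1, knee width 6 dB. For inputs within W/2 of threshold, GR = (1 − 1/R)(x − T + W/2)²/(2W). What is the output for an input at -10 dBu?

-10.375 dBu

x − T + W/2 = -10 − (-10) + 3 = 3.
GR = (1 − 1/2) × 3² / 12 = 0.5 × 9 / 12 = 0.375 dB.
Output = -10 − 0.375 = -10.375 dBu.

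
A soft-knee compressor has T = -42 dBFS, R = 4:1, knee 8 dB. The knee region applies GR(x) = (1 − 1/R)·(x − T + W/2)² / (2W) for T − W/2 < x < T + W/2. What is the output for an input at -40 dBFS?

x − T + W/2 = -40 − (-42) + 4 = 6.
GR = (1 − 1/4) × 6² / 16 = 0.75 × 36 / 16 = 1.6875 dB.
Output = -40 − 1.6875 = -41.6875 dBFS.

-41.6875 dBFS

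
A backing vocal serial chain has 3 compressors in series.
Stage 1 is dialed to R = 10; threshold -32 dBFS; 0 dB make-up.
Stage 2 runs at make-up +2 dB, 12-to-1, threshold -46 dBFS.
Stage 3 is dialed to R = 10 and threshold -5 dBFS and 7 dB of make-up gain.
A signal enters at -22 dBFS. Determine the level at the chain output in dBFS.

Stage 1: overshoot 10 dB → 10/10 = 1 dB → -31 dBFS.
Stage 2: 15 dB above -46 dBFS, reduced 12:1 to 1.25 dB above → -44.75 dBFS; +2 dB make-up → -42.75 dBFS.
Stage 3: -42.75 dBFS ≤ -5 dBFS, so stage 3 doesn't engage; make-up brings it to -35.75 dBFS.

-35.75 dBFS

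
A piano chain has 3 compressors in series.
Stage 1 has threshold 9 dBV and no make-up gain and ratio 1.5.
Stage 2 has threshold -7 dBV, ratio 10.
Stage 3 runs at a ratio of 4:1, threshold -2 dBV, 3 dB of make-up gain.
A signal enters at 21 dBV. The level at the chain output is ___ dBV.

Stage 1: 21 dBV is 12 dB over 9 dBV; at 1.5:1 that becomes 8 dB over, giving 17 dBV.
Stage 2: overshoot 24 dB → 24/10 = 2.4 dB → -4.6 dBV.
Stage 3: below threshold (-4.6 ≤ -2); passes unchanged; make-up brings it to -1.6 dBV.

-1.6 dBV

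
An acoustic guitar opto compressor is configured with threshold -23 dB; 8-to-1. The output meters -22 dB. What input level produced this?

That's 1 dB above the -23 dB threshold.
Undo the ratio: input overshoot = 1 × 8 = 8 dB, giving input = -15 dB.

-15 dB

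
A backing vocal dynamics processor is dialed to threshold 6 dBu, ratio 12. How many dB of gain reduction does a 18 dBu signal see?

18 dBu exceeds the threshold by 12 dB.
After 12:1 compression the overshoot becomes 12/12 = 1 dB.
So the signal is attenuated by 12 − 1 = 11 dB.

11 dB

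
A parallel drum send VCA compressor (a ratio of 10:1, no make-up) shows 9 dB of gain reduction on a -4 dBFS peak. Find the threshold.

Let T be the threshold. Output overshoot = (input overshoot)/R, so -13 − T = (-4 − T)/10.
10·(-13 − T) = -4 − T → 9·T = -130 − (-4) = -126.
T = -126/9 = -14 dBFS.

-14 dBFS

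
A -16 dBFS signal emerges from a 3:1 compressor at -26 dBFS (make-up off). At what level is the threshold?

-31 dBFS

Gain reduction = -16 − (-26) = 10 dB; output overshoot = GR / (R − 1) = 10 / 2 = 5 dB.
Threshold = output − output overshoot = -26 − 5 = -31 dBFS.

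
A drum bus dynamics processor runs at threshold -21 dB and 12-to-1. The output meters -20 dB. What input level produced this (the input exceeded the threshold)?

The compressed level sits -20 − (-21) = 1 dB over threshold.
Undo the ratio: input overshoot = 1 × 12 = 12 dB, giving input = -9 dB.

-9 dB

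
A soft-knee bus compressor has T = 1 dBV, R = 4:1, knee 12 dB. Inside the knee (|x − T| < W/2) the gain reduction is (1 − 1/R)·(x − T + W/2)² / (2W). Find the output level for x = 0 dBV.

-0.78125 dBV

x − T + W/2 = 0 − 1 + 6 = 5.
GR = (1 − 1/4) × 5² / 24 = 0.75 × 25 / 24 = 0.78125 dB.
Output = 0 − 0.78125 = -0.78125 dBV.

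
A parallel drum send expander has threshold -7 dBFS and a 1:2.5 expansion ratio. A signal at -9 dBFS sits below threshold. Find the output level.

Undershoot = (-7) − (-9) = 2 dB.
At 1:2.5, that expands to 5 dB under threshold.
Output = -7 − 5 = -12 dBFS.

-12 dBFS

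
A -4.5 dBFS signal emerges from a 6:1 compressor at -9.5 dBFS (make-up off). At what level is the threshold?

-10.5 dBFS

Let T be the threshold. Output overshoot = (input overshoot)/R, so -9.5 − T = (-4.5 − T)/6.
6·(-9.5 − T) = -4.5 − T → 5·T = -57 − (-4.5) = -52.5.
T = -52.5/5 = -10.5 dBFS.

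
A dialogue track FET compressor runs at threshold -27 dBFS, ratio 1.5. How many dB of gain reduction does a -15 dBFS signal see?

Overshoot = -15 − (-27) = 12 dB.
A 1.5:1 ratio leaves 8 dB of that excess.
Gain reduction = 12 − 8 = 4 dB.

4 dB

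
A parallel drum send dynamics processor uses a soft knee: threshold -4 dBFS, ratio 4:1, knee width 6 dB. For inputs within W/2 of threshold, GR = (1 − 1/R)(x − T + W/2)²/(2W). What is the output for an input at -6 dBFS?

-6.0625 dBFS

x − T + W/2 = -6 − (-4) + 3 = 1.
GR = (1 − 1/4) × 1² / 12 = 0.75 × 1 / 12 = 0.0625 dB.
Output = -6 − 0.0625 = -6.0625 dBFS.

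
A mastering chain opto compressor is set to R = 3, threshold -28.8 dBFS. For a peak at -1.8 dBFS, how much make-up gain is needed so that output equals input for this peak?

Without make-up, output = threshold + overshoot/3 = -28.8 + 9 = -19.8 dBFS.
Gap to target: 18 dB.

18 dB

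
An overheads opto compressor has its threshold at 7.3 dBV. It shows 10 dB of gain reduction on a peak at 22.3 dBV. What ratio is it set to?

3:1

Input overshoot = 22.3 − 7.3 = 15 dB.
Output overshoot = 15 − 10 = 5 dB.
Ratio = input overshoot / output overshoot = 15 / 5 = 3.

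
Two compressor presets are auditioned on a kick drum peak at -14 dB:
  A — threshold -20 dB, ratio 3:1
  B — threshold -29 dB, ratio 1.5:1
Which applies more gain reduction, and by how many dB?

B, by 1 dB

A: GR = 6 − 6/3 = 4 dB.
B: GR = 15 − 15/1.5 = 5 dB.
B applies 1 dB more gain reduction.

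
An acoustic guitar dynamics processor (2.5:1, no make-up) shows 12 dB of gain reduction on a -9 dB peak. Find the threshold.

-29 dB

Let T be the threshold. Output overshoot = (input overshoot)/R, so -21 − T = (-9 − T)/2.5.
2.5·(-21 − T) = -9 − T → 1.5·T = -52.5 − (-9) = -43.5.
T = -43.5/1.5 = -29 dB.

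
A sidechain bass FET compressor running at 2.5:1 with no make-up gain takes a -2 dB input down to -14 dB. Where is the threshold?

Let T be the threshold. Output overshoot = (input overshoot)/R, so -14 − T = (-2 − T)/2.5.
2.5·(-14 − T) = -2 − T → 1.5·T = -35 − (-2) = -33.
T = -33/1.5 = -22 dB.

-22 dB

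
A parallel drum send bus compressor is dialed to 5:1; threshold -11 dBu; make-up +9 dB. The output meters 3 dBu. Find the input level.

Before make-up, the level was 3 − 9 = -6 dBu.
The compressed level sits -6 − (-11) = 5 dB over threshold.
Before 5:1 compression the overshoot was 5 × 5 = 25 dB, so input = -11 + 25 = 14 dBu.

14 dBu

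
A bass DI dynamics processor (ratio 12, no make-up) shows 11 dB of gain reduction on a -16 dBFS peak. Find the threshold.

-28 dBFS

Gain reduction = -16 − (-27) = 11 dB; output overshoot = GR / (R − 1) = 11 / 11 = 1 dB.
Threshold = output − output overshoot = -27 − 1 = -28 dBFS.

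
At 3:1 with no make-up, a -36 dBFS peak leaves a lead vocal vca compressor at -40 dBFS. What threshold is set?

Gain reduction = -36 − (-40) = 4 dB; output overshoot = GR / (R − 1) = 4 / 2 = 2 dB.
Threshold = output − output overshoot = -40 − 2 = -42 dBFS.

-42 dBFS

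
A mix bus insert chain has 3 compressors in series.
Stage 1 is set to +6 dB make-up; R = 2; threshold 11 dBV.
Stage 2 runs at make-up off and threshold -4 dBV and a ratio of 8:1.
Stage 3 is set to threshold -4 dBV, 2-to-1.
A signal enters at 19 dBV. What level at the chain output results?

-2.4375 dBV

Stage 1: 19 dBV is 8 dB over 11 dBV; at 2:1 that becomes 4 dB over, giving 15 dBV; +6 dB make-up → 21 dBV.
Stage 2: overshoot 25 dB → 25/8 = 3.125 dB → -0.875 dBV.
Stage 3: -0.875 dBV is 3.125 dB over -4 dBV; at 2:1 that becomes 1.5625 dB over, giving -2.4375 dBV.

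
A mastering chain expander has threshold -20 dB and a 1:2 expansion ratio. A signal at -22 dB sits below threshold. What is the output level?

-24 dB

The input is 2 dB below the -20 dB threshold.
A 1:2 expander multiplies undershoot by 2: 2 × 2 = 4 dB below threshold.
Output = -20 − 4 = -24 dB.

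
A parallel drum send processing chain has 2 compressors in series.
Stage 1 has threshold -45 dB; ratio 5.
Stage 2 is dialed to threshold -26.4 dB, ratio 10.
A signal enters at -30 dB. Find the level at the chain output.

Stage 1: 15 dB above -45 dB, reduced 5:1 to 3 dB above → -42 dB.
Stage 2: -42 dB ≤ -26.4 dB, so stage 2 doesn't engage; output -42 dB.

-42 dB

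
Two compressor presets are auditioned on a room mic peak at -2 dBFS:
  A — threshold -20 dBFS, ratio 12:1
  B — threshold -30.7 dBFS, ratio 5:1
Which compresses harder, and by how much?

B, by 6.46 dB

A: overshoot 18 dB → output overshoot 1.5 dB → GR 16.5 dB.
B: overshoot 28.7 dB → output overshoot 5.74 dB → GR 22.96 dB.
Difference: 6.46 dB in favour of B.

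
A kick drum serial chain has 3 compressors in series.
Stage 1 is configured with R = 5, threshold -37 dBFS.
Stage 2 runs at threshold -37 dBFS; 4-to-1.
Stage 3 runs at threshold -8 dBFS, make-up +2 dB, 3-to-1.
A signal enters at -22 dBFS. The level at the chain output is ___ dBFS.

-34.25 dBFS

Stage 1: -22 dBFS is 15 dB over -37 dBFS; at 5:1 that becomes 3 dB over, giving -34 dBFS.
Stage 2: overshoot 3 dB → 3/4 = 0.75 dB → -36.25 dBFS.
Stage 3: -36.25 dBFS is at or below the -8 dBFS threshold — no compression; make-up brings it to -34.25 dBFS.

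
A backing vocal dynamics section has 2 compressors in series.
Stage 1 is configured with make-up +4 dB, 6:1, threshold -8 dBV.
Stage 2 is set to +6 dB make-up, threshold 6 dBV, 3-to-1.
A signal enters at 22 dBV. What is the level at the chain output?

7 dBV

Stage 1: overshoot 30 dB → 30/6 = 5 dB → -3 dBV; +4 dB make-up → 1 dBV.
Stage 2: 1 dBV ≤ 6 dBV, so stage 2 doesn't engage; make-up brings it to 7 dBV.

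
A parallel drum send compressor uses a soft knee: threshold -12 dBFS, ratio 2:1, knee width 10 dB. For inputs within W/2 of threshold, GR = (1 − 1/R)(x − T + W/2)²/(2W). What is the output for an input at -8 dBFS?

x − T + W/2 = -8 − (-12) + 5 = 9.
GR = (1 − 1/2) × 9² / 20 = 0.5 × 81 / 20 = 2.025 dB.
Output = -8 − 2.025 = -10.025 dBFS.

-10.025 dBFS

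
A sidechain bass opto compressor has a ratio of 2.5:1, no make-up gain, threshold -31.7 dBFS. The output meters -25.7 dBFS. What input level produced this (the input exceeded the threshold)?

That's 6 dB above the -31.7 dBFS threshold.
Undo the ratio: input overshoot = 6 × 2.5 = 15 dB, giving input = -16.7 dBFS.

-16.7 dBFS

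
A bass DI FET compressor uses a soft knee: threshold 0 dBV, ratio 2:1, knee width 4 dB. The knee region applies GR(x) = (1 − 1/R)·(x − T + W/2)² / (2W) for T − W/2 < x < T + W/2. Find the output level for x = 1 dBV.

0.4375 dBV

x − T + W/2 = 1 − 0 + 2 = 3.
GR = (1 − 1/2) × 3² / 8 = 0.5 × 9 / 8 = 0.5625 dB.
Output = 1 − 0.5625 = 0.4375 dBV.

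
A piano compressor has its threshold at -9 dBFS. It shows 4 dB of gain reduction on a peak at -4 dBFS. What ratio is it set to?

5:1

Input overshoot = -4 − (-9) = 5 dB.
Output overshoot = 5 − 4 = 1 dB.
Ratio = input overshoot / output overshoot = 5 / 1 = 5.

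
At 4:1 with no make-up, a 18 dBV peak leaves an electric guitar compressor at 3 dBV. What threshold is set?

-2 dBV

Let T be the threshold. Output overshoot = (input overshoot)/R, so 3 − T = (18 − T)/4.
4·(3 − T) = 18 − T → 3·T = 12 − 18 = -6.
T = -6/3 = -2 dBV.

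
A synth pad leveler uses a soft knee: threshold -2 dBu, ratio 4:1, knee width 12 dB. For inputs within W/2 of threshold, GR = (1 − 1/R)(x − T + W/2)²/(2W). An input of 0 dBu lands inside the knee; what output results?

-2 dBu

x − T + W/2 = 0 − (-2) + 6 = 8.
GR = (1 − 1/4) × 8² / 24 = 0.75 × 64 / 24 = 2 dB.
Output = 0 − 2 = -2 dBu.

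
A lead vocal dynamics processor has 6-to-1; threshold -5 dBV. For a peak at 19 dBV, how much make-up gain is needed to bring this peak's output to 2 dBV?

Without make-up, output = threshold + overshoot/6 = -5 + 4 = -1 dBV.
Gap to target: 3 dB.

3 dB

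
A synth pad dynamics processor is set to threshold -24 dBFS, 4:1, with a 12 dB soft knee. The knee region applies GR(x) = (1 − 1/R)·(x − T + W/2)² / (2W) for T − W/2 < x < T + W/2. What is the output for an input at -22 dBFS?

x − T + W/2 = -22 − (-24) + 6 = 8.
GR = (1 − 1/4) × 8² / 24 = 0.75 × 64 / 24 = 2 dB.
Output = -22 − 2 = -24 dBFS.

-24 dBFS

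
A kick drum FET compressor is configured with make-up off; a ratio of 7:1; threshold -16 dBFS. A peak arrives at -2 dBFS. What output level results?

The input is 14 dB above the -16 dBFS threshold.
7:1 compression reduces that to 14/7 = 2 dB over.
So the level is -16 + 2 = -14 dBFS.

-14 dBFS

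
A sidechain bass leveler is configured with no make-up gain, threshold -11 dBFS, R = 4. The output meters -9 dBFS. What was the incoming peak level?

-3 dBFS

The compressed level sits -9 − (-11) = 2 dB over threshold.
Input overshoot = R × output overshoot = 8 dB → input = -11 + 8 = -3 dBFS.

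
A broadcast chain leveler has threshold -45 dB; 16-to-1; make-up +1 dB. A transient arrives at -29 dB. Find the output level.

-43 dB

-29 dB sits 16 dB over threshold.
At 16:1 the overshoot is divided by 16, leaving 1 dB above threshold.
That puts the output at -44 dB; make-up adds 1 dB, giving -43 dB.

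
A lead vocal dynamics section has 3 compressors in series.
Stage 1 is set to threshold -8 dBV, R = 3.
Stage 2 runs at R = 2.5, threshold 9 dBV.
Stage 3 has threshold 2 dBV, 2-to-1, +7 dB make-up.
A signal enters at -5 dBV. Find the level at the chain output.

Stage 1: overshoot 3 dB → 3/3 = 1 dB → -7 dBV.
Stage 2: -7 dBV ≤ 9 dBV, so stage 2 doesn't engage; output -7 dBV.
Stage 3: -7 dBV ≤ 2 dBV, so stage 3 doesn't engage; make-up brings it to 0 dBV.

0 dBV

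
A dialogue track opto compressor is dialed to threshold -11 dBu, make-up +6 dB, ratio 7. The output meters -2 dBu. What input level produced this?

10 dBu

Stripping the +6 dB make-up gives -8 dBu at the gain stage.
That's 3 dB above the -11 dBu threshold.
Input overshoot = R × output overshoot = 21 dB → input = -11 + 21 = 10 dBu.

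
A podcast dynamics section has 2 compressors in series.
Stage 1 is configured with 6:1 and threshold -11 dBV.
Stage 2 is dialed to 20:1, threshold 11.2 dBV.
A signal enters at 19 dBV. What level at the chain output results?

-6 dBV

Stage 1: overshoot 30 dB → 30/6 = 5 dB → -6 dBV.
Stage 2: -6 dBV is at or below the 11.2 dBV threshold — no compression; output -6 dBV.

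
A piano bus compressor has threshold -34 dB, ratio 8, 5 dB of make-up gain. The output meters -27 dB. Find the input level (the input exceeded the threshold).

Remove make-up: -27 − 5 = -32 dB.
Post-compression overshoot = -32 − (-34) = 2 dB.
Undo the ratio: input overshoot = 2 × 8 = 16 dB, giving input = -18 dB.

-18 dB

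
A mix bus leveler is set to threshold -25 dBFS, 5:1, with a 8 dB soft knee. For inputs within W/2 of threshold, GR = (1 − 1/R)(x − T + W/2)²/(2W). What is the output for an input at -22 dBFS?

-24.45 dBFS

x − T + W/2 = -22 − (-25) + 4 = 7.
GR = (1 − 1/5) × 7² / 16 = 0.8 × 49 / 16 = 2.45 dB.
Output = -22 − 2.45 = -24.45 dBFS.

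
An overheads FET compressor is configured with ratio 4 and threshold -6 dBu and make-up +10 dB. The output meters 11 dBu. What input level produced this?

Remove make-up: 11 − 10 = 1 dBu.
Post-compression overshoot = 1 − (-6) = 7 dB.
Before 4:1 compression the overshoot was 7 × 4 = 28 dB, so input = -6 + 28 = 22 dBu.

22 dBu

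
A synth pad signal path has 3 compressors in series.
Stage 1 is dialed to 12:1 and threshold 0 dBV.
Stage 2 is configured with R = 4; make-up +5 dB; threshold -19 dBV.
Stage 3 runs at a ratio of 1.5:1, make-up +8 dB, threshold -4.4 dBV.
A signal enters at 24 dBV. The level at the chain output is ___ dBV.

Stage 1: 24 dBV is 24 dB over 0 dBV; at 12:1 that becomes 2 dB over, giving 2 dBV.
Stage 2: overshoot 21 dB → 21/4 = 5.25 dB → -13.75 dBV; +5 dB make-up → -8.75 dBV.
Stage 3: below threshold (-8.75 ≤ -4.4); passes unchanged; make-up brings it to -0.75 dBV.

-0.75 dBV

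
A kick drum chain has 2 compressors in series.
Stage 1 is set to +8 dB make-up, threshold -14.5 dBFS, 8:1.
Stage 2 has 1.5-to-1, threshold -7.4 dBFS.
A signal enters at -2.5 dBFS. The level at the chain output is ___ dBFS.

Stage 1: 12 dB above -14.5 dBFS, reduced 8:1 to 1.5 dB above → -13 dBFS; +8 dB make-up → -5 dBFS.
Stage 2: 2.4 dB above -7.4 dBFS, reduced 1.5:1 to 1.6 dB above → -5.8 dBFS.

-5.8 dBFS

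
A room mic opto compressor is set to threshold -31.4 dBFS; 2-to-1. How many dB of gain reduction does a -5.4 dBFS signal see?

13 dB

-5.4 dBFS exceeds the threshold by 26 dB.
A 2:1 ratio leaves 13 dB of that excess.
So the signal is attenuated by 26 − 13 = 13 dB.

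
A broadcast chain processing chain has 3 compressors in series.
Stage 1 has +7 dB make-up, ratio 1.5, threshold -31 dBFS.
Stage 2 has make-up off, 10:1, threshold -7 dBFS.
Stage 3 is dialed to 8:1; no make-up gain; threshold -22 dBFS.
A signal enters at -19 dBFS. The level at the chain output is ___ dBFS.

-21.25 dBFS

Stage 1: -19 dBFS is 12 dB over -31 dBFS; at 1.5:1 that becomes 8 dB over, giving -23 dBFS; +7 dB make-up → -16 dBFS.
Stage 2: -16 dBFS ≤ -7 dBFS, so stage 2 doesn't engage; output -16 dBFS.
Stage 3: -16 dBFS is 6 dB over -22 dBFS; at 8:1 that becomes 0.75 dB over, giving -21.25 dBFS.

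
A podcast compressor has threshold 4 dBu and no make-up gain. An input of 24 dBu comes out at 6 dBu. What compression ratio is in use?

10:1

Input overshoot = 24 − 4 = 20 dB; output overshoot = 6 − 4 = 2 dB.
Ratio = 20 / 2 = 10.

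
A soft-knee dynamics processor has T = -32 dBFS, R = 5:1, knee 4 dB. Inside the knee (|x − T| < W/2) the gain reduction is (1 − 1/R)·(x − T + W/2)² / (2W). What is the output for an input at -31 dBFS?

x − T + W/2 = -31 − (-32) + 2 = 3.
GR = (1 − 1/5) × 3² / 8 = 0.8 × 9 / 8 = 0.9 dB.
Output = -31 − 0.9 = -31.9 dBFS.

-31.9 dBFS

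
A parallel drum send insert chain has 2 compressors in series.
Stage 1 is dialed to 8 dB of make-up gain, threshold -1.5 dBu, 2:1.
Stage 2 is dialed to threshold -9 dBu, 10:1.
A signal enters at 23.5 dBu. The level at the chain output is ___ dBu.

-6.2 dBu

Stage 1: 23.5 dBu is 25 dB over -1.5 dBu; at 2:1 that becomes 12.5 dB over, giving 11 dBu; +8 dB make-up → 19 dBu.
Stage 2: 28 dB above -9 dBu, reduced 10:1 to 2.8 dB above → -6.2 dBu.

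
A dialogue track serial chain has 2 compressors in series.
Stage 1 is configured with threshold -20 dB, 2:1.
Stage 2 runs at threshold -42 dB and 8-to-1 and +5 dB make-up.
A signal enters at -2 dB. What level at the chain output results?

Stage 1: overshoot 18 dB → 18/2 = 9 dB → -11 dB.
Stage 2: -11 dB is 31 dB over -42 dB; at 8:1 that becomes 3.875 dB over, giving -38.125 dB; +5 dB make-up → -33.125 dB.

-33.125 dB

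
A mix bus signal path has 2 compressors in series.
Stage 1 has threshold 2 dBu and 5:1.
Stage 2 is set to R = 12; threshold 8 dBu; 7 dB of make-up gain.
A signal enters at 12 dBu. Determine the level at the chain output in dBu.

11 dBu

Stage 1: 12 dBu is 10 dB over 2 dBu; at 5:1 that becomes 2 dB over, giving 4 dBu.
Stage 2: 4 dBu is at or below the 8 dBu threshold — no compression; make-up brings it to 11 dBu.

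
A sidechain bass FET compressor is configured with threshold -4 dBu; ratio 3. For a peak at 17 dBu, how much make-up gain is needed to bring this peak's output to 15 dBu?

12 dB

Overshoot 21 dB → 21/3 = 7 dB after compression, so the compressed level is -4 + 7 = 3 dBu.
Make-up = target − compressed = 15 − 3 = 12 dB.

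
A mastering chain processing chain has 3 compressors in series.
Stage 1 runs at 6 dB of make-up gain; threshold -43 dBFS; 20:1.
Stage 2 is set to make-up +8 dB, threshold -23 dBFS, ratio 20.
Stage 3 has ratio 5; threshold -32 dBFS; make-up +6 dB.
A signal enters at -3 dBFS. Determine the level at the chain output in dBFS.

Stage 1: -3 dBFS is 40 dB over -43 dBFS; at 20:1 that becomes 2 dB over, giving -41 dBFS; +6 dB make-up → -35 dBFS.
Stage 2: below threshold (-35 ≤ -23); passes unchanged; make-up brings it to -27 dBFS.
Stage 3: 5 dB above -32 dBFS, reduced 5:1 to 1 dB above → -31 dBFS; +6 dB make-up → -25 dBFS.

-25 dBFS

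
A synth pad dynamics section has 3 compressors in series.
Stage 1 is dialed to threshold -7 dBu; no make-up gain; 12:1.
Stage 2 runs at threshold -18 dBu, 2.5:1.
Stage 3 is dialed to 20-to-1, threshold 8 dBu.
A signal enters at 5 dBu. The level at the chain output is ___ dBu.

Stage 1: 5 dBu is 12 dB over -7 dBu; at 12:1 that becomes 1 dB over, giving -6 dBu.
Stage 2: overshoot 12 dB → 12/2.5 = 4.8 dB → -13.2 dBu.
Stage 3: -13.2 dBu ≤ 8 dBu, so stage 3 doesn't engage; output -13.2 dBu.

-13.2 dBu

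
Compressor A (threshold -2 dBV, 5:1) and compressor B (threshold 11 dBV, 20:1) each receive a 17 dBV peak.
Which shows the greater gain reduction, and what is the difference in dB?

A, by 9.5 dB

A: 19 dB over, compressed to 3.8 dB over, so 15.2 dB of GR.
B: 6 dB over, compressed to 0.3 dB over, so 5.7 dB of GR.
Difference: 9.5 dB in favour of A.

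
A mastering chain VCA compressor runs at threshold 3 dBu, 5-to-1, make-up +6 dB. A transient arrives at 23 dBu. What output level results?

23 dBu sits 20 dB over threshold.
The 20 dB excess becomes 4 dB after 5:1 reduction.
Output = 3 + 4 = 7 dBu; make-up adds 6 dB, giving 13 dBu.

13 dBu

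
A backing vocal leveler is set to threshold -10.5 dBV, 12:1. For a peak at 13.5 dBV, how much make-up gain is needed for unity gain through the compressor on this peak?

Overshoot 24 dB → 24/12 = 2 dB after compression, so the compressed level is -10.5 + 2 = -8.5 dBV.
Make-up = target − compressed = 13.5 − (-8.5) = 22 dB.

22 dB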